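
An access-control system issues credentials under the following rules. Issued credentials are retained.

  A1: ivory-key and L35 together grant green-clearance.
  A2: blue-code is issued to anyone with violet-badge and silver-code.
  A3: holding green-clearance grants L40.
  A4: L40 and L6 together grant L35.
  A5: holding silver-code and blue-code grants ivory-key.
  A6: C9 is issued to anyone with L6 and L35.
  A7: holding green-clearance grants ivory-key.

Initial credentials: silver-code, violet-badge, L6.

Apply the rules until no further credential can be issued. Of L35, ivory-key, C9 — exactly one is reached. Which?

ivory-key

Holding violet-badge and silver-code grants blue-code (A2).
Holding silver-code and blue-code grants ivory-key (A5).
C9 would need L6 and L35 (A6), but L35 is never granted. L35 would need L40 and L6 (A4), but L40 is never granted.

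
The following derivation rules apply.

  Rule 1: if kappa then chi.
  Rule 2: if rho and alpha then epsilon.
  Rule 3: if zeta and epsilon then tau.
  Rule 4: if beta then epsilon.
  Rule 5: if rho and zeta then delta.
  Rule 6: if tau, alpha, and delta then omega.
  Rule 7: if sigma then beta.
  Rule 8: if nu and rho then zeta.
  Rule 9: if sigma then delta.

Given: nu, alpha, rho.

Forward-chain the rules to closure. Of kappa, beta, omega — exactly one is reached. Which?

From nu and rho, Rule 8 gives zeta.
rho and alpha hold, so epsilon follows (Rule 2).
From zeta and epsilon, Rule 3 gives tau.
From rho and zeta, Rule 5 gives delta.
From tau, alpha, and delta, Rule 6 gives omega.
No rule produces kappa, and it is not given. beta would need sigma (Rule 7), but sigma is never established.

omega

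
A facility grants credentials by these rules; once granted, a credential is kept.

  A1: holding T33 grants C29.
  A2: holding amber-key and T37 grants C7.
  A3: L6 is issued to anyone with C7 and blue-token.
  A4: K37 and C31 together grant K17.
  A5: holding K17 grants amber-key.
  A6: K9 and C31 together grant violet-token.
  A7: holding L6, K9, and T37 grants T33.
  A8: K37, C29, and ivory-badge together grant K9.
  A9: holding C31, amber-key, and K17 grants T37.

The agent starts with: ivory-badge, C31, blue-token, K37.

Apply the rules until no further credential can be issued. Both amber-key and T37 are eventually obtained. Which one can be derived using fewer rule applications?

amber-key: Holding K37 and C31 grants K17 (A4). Holding K17 grants amber-key (A5). [2 rule applications]
T37: Holding K37 and C31 grants K17 (A4). Holding K17 grants amber-key (A5). Holding C31, amber-key, and K17 grants T37 (A9). [3 rule applications]
amber-key needs fewer.

amber-key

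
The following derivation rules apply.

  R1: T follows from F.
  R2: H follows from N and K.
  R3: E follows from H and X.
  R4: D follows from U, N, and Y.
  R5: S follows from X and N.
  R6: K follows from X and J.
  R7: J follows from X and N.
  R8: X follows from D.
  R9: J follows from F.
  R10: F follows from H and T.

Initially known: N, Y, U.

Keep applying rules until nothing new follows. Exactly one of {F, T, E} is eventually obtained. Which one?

E

From U, N, and Y, R4 gives D.
From D, R8 gives X.
From X and N, R7 gives J.
From X and J, R6 gives K.
N and K hold, so H follows (R2).
H and X hold, so E follows (R3).
F would need H and T (R10), but T is never established. T would need F (R1), but F is never established.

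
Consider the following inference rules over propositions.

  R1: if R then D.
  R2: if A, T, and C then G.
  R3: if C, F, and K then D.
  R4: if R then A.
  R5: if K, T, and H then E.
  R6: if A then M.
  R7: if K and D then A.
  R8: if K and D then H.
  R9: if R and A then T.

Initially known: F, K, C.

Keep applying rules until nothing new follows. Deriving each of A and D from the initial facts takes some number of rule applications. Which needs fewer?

D

D: From C, F, and K, R3 gives D. [1 rule application]
A: From C, F, and K, R3 gives D. From K and D, R7 gives A. [2 rule applications]
D needs fewer.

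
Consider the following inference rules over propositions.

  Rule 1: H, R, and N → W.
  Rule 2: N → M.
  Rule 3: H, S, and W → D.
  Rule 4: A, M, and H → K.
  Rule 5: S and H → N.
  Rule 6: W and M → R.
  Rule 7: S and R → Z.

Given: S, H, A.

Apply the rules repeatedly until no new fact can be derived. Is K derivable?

Yes

S and H hold, so N follows (Rule 5).
N holds, so M follows (Rule 2).
A, M, and H hold, so K follows (Rule 4).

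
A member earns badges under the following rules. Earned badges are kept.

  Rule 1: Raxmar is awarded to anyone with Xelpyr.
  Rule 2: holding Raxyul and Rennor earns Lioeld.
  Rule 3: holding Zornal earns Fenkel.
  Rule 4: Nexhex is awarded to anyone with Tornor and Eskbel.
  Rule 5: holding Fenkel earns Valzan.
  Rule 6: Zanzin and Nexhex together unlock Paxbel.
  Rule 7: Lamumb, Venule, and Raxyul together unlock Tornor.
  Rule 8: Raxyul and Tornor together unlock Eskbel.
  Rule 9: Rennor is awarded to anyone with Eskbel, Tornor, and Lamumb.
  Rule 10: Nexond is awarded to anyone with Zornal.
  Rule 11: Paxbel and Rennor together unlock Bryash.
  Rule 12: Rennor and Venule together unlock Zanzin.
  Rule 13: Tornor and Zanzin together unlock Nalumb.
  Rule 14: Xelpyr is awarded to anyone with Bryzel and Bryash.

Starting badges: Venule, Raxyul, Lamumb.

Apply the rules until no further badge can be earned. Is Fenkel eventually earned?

No

Fenkel would need Zornal (Rule 3), but Zornal is never earned.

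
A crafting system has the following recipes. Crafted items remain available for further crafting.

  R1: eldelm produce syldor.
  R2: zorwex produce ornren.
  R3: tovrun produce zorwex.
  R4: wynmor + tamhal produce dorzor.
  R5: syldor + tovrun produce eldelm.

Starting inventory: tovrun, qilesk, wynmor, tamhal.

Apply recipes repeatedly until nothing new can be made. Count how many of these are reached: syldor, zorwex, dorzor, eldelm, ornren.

Using R4, wynmor and tamhal make dorzor.
tovrun → zorwex (R3).
zorwex → ornren (R2).
syldor would need eldelm (R1), but eldelm is never obtained.
zorwex: reached.
dorzor: reached.
eldelm would need syldor and tovrun (R5), but syldor is never obtained.
ornren: reached.
Reached: zorwex, dorzor, and ornren — 3 of the 5.

3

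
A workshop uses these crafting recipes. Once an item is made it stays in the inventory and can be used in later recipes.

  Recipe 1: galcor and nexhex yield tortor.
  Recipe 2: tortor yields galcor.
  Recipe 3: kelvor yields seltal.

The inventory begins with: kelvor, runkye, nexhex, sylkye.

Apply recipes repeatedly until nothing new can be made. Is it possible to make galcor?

galcor would need tortor (Recipe 2), but tortor is never obtained.

No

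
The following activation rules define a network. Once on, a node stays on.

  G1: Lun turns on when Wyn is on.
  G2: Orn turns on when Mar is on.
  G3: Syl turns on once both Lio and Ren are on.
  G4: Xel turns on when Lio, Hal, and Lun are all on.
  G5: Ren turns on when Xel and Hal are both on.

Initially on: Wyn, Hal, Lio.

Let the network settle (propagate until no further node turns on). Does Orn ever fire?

No

Orn would need Mar (G2), but Mar never turns on.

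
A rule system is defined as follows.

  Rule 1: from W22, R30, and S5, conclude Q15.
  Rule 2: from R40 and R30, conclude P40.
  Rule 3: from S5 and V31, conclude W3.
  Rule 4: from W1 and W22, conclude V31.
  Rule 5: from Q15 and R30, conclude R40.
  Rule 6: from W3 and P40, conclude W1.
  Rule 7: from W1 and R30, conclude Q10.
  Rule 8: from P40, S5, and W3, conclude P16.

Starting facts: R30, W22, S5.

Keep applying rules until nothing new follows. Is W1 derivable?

No

W1 would need W3 and P40 (Rule 6), but W3 is never established.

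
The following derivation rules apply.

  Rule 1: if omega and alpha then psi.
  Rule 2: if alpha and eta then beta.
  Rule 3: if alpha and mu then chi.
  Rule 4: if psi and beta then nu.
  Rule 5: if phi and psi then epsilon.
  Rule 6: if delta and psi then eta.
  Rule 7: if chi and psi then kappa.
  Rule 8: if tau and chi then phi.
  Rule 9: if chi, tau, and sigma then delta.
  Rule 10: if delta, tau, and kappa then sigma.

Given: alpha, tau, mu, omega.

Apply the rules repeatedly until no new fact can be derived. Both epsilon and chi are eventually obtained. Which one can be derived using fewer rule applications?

chi

chi: alpha and mu hold, so chi follows (Rule 3). [1 rule application]
epsilon: omega and alpha hold, so psi follows (Rule 1). From alpha and mu, Rule 3 gives chi. tau and chi hold, so phi follows (Rule 8). phi and psi hold, so epsilon follows (Rule 5). [4 rule applications]
chi needs fewer.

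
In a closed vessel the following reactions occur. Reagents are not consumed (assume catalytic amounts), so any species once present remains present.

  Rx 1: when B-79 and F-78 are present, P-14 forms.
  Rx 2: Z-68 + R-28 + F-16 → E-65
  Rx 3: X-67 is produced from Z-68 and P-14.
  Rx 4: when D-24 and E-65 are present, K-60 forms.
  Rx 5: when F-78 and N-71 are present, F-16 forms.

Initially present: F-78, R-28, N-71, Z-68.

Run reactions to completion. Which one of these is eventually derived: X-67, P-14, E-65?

E-65

F-78 and N-71 present → F-16 forms (Rx 5).
Z-68, R-28, and F-16 present → E-65 forms (Rx 2).
P-14 would need B-79 and F-78 (Rx 1), but B-79 never forms. X-67 would need Z-68 and P-14 (Rx 3), but P-14 never forms.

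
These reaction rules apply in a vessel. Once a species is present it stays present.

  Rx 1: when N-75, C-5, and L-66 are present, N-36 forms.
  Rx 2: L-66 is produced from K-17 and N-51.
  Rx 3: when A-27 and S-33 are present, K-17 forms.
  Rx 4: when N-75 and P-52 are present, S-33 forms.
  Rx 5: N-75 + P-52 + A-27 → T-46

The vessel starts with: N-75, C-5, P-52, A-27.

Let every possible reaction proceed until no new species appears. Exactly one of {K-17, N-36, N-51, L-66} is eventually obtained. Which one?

K-17

N-75 and P-52 present → S-33 forms (Rx 4).
A-27 and S-33 present → K-17 forms (Rx 3).
No rule produces N-51, and it is not given. L-66 would need K-17 and N-51 (Rx 2), but N-51 never forms. N-36 would need N-75, C-5, and L-66 (Rx 1), but L-66 never forms.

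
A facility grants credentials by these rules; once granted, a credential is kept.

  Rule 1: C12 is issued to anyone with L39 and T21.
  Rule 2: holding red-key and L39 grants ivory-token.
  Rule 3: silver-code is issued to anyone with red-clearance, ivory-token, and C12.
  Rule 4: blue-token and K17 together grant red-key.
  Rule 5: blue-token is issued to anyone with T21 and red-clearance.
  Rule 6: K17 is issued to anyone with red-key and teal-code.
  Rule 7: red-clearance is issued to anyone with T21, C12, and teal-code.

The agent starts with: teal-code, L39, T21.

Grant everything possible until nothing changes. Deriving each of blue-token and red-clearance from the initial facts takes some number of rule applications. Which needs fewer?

red-clearance: Holding L39 and T21 grants C12 (Rule 1). Holding T21, C12, and teal-code grants red-clearance (Rule 7). [2 rule applications]
blue-token: Holding L39 and T21 grants C12 (Rule 1). Holding T21, C12, and teal-code grants red-clearance (Rule 7). Holding T21 and red-clearance grants blue-token (Rule 5). [3 rule applications]
red-clearance needs fewer.

red-clearance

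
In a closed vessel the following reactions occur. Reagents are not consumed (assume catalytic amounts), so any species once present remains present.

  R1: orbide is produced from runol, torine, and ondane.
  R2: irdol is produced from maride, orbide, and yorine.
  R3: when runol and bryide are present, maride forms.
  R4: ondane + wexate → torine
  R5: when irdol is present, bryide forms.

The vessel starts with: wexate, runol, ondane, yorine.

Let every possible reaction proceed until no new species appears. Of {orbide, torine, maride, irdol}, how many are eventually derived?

2

ondane and wexate present → torine forms (R4).
runol, torine, and ondane present → orbide forms (R1).
orbide: reached.
torine: reached.
maride would need runol and bryide (R3), but bryide never forms.
irdol would need maride, orbide, and yorine (R2), but maride never forms.
Reached: orbide and torine — 2 of the 4.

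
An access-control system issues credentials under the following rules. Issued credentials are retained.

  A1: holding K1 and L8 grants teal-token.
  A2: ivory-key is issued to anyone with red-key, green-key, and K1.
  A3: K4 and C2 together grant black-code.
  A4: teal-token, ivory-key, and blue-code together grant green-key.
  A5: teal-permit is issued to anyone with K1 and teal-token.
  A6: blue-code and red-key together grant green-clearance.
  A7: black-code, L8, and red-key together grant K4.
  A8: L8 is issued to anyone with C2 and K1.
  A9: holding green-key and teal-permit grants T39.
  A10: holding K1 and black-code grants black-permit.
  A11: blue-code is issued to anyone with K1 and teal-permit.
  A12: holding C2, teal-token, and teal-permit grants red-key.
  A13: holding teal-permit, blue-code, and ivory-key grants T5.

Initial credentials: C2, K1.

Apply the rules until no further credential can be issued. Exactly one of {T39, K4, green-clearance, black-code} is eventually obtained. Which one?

Holding C2 and K1 grants L8 (A8).
Holding K1 and L8 grants teal-token (A1).
Holding K1 and teal-token grants teal-permit (A5).
Holding C2, teal-token, and teal-permit grants red-key (A12).
Holding K1 and teal-permit grants blue-code (A11).
Holding blue-code and red-key grants green-clearance (A6).
K4 would need black-code, L8, and red-key (A7), but black-code is never granted. black-code would need K4 and C2 (A3), but K4 is never granted. T39 would need green-key and teal-permit (A9), but green-key is never granted.

green-clearance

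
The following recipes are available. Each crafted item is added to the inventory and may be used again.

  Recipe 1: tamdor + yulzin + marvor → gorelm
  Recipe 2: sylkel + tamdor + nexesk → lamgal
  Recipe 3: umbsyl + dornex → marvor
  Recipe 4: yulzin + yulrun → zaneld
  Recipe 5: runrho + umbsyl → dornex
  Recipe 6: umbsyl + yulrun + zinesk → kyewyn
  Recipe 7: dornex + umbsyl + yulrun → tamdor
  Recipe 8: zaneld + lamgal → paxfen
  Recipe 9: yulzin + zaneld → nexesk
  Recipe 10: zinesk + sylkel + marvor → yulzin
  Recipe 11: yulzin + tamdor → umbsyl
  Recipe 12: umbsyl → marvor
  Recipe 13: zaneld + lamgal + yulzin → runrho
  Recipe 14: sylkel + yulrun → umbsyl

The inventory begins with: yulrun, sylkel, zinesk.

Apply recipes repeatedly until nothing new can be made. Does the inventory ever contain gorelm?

No

gorelm would need tamdor, yulzin, and marvor (Recipe 1), but tamdor is never obtained.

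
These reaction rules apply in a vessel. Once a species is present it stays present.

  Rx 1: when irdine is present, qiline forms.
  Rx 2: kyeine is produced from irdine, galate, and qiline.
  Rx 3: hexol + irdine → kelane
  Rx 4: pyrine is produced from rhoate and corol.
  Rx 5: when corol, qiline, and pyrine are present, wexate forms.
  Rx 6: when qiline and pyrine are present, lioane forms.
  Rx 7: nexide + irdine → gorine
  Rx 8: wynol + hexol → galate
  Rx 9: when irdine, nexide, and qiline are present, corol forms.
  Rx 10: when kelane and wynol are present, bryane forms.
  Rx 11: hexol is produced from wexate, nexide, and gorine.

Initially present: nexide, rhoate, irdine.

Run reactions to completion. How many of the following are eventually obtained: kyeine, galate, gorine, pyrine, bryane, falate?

irdine present → qiline forms (Rx 1).
nexide and irdine present → gorine forms (Rx 7).
irdine, nexide, and qiline present → corol forms (Rx 9).
rhoate and corol present → pyrine forms (Rx 4).
kyeine would need irdine, galate, and qiline (Rx 2), but galate never forms.
galate would need wynol and hexol (Rx 8), but wynol never forms.
gorine: reached.
pyrine: reached.
bryane would need kelane and wynol (Rx 10), but wynol never forms.
No rule produces falate, and it is not given.
Reached: gorine and pyrine — 2 of the 6.

2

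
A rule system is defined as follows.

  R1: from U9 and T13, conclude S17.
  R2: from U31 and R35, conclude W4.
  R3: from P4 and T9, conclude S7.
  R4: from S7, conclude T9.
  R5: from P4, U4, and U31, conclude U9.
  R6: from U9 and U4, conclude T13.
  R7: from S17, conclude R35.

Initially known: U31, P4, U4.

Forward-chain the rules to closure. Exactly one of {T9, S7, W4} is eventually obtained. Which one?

W4

P4, U4, and U31 hold, so U9 follows (R5).
From U9 and U4, R6 gives T13.
U9 and T13 hold, so S17 follows (R1).
S17 holds, so R35 follows (R7).
U31 and R35 hold, so W4 follows (R2).
S7 would need P4 and T9 (R3), but T9 is never established. T9 would need S7 (R4), but S7 is never established.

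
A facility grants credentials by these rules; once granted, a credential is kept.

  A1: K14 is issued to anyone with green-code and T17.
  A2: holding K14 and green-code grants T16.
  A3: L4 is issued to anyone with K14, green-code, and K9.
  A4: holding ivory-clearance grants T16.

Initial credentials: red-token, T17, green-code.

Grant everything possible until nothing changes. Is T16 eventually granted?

Holding green-code and T17 grants K14 (A1).
Holding K14 and green-code grants T16 (A2).

Yes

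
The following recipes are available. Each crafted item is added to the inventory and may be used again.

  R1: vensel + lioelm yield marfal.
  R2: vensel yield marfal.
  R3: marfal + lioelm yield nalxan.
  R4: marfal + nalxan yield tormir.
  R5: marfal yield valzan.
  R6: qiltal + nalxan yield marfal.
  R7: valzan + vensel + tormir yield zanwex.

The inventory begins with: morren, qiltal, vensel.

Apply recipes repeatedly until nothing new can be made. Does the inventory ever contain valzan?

vensel → marfal (R2).
marfal → valzan (R5).

Yes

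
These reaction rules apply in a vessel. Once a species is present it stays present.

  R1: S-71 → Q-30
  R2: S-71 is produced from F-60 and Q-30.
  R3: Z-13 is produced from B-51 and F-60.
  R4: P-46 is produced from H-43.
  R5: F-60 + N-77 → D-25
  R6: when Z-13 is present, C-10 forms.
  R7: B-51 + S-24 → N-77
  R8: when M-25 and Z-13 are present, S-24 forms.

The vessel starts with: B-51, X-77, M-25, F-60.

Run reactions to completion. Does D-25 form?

Yes

B-51 and F-60 present → Z-13 forms (R3).
M-25 and Z-13 present → S-24 forms (R8).
B-51 and S-24 present → N-77 forms (R7).
F-60 and N-77 present → D-25 forms (R5).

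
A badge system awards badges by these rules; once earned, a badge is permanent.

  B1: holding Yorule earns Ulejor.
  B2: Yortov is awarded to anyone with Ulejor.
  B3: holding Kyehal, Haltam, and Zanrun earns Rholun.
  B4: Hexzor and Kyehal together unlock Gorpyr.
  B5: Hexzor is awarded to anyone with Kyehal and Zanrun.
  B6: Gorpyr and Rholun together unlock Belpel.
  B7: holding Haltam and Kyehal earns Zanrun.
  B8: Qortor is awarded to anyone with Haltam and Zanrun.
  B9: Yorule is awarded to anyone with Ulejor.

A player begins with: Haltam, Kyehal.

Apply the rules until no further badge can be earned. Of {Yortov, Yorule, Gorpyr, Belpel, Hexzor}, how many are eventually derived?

3

With Haltam and Kyehal, Zanrun is earned (B7).
With Kyehal, Haltam, and Zanrun, Rholun is earned (B3).
With Kyehal and Zanrun, Hexzor is earned (B5).
With Hexzor and Kyehal, Gorpyr is earned (B4).
With Gorpyr and Rholun, Belpel is earned (B6).
Yortov would need Ulejor (B2), but Ulejor is never earned.
Yorule would need Ulejor (B9), but Ulejor is never earned.
Gorpyr: reached.
Belpel: reached.
Hexzor: reached.
Reached: Gorpyr, Belpel, and Hexzor — 3 of the 5.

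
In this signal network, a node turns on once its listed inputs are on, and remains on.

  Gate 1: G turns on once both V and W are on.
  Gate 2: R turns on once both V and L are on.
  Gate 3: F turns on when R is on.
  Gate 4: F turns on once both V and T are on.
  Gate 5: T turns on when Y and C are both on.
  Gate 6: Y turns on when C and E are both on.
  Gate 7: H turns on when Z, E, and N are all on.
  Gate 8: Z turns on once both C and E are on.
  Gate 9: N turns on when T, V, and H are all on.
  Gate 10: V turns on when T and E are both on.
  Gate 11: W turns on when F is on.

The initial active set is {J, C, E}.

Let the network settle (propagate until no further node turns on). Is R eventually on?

R would need V and L (Gate 2), but L never turns on.

No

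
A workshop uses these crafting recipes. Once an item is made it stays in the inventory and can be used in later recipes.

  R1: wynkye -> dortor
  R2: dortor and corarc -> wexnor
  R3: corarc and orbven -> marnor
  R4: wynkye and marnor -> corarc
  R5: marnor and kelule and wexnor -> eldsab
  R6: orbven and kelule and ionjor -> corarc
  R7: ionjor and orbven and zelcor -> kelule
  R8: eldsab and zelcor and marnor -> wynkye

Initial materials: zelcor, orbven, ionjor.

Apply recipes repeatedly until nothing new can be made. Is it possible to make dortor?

dortor would need wynkye (R1), but wynkye is never obtained.

No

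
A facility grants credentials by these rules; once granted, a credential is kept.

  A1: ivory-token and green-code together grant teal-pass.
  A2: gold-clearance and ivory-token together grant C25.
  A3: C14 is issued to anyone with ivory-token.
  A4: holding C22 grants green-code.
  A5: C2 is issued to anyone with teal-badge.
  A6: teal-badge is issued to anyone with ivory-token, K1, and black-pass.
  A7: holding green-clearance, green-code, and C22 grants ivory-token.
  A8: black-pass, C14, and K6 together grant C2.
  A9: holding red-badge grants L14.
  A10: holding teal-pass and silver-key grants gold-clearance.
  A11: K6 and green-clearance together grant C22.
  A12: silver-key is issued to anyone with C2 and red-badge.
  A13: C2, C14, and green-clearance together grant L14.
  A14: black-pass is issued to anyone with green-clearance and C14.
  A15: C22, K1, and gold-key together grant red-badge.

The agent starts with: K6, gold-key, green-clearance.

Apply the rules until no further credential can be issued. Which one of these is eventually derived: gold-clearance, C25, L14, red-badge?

L14

Holding K6 and green-clearance grants C22 (A11).
Holding C22 grants green-code (A4).
Holding green-clearance, green-code, and C22 grants ivory-token (A7).
Holding ivory-token grants C14 (A3).
Holding green-clearance and C14 grants black-pass (A14).
Holding black-pass, C14, and K6 grants C2 (A8).
Holding C2, C14, and green-clearance grants L14 (A13).
red-badge would need C22, K1, and gold-key (A15), but K1 is never granted. C25 would need gold-clearance and ivory-token (A2), but gold-clearance is never granted. gold-clearance would need teal-pass and silver-key (A10), but silver-key is never granted.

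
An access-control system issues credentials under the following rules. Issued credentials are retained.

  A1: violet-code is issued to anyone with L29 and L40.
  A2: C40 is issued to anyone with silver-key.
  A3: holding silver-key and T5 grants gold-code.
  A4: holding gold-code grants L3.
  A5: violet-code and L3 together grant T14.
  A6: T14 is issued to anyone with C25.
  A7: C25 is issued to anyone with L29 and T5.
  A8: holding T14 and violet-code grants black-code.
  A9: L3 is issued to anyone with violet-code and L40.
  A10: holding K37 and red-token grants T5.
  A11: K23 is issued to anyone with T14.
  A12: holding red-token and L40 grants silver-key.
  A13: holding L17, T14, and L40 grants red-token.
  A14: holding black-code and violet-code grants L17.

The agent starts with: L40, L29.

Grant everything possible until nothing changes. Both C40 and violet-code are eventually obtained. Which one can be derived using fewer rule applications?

violet-code

violet-code: Holding L29 and L40 grants violet-code (A1). [1 rule application]
C40: Holding L29 and L40 grants violet-code (A1). Holding violet-code and L40 grants L3 (A9). Holding violet-code and L3 grants T14 (A5). Holding T14 and violet-code grants black-code (A8). Holding black-code and violet-code grants L17 (A14). Holding L17, T14, and L40 grants red-token (A13). Holding red-token and L40 grants silver-key (A12). Holding silver-key grants C40 (A2). [8 rule applications]
violet-code needs fewer.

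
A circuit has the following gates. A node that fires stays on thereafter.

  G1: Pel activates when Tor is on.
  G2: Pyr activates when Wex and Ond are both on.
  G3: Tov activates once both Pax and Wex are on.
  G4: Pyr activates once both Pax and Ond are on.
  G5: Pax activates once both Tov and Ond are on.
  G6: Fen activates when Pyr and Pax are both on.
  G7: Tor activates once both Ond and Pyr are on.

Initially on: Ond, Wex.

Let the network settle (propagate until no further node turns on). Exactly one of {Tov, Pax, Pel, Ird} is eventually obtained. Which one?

Pel

G2: Wex and Ond on → Pyr on.
Ond and Pyr are on, so Tor activates (G7).
G1: Tor on → Pel on.
Pax would need Tov and Ond (G5), but Tov never turns on. Tov would need Pax and Wex (G3), but Pax never turns on. No rule produces Ird, and it is not given.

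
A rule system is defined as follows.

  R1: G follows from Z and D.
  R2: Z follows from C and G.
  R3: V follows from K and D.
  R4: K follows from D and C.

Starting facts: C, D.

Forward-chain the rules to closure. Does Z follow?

No

Z would need C and G (R2), but G is never established.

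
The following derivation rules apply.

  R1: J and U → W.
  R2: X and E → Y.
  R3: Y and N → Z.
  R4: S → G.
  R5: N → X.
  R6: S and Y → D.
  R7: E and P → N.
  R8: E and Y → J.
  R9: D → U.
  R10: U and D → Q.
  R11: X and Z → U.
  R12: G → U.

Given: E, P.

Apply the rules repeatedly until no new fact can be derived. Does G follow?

G would need S (R4), but S is never established.

No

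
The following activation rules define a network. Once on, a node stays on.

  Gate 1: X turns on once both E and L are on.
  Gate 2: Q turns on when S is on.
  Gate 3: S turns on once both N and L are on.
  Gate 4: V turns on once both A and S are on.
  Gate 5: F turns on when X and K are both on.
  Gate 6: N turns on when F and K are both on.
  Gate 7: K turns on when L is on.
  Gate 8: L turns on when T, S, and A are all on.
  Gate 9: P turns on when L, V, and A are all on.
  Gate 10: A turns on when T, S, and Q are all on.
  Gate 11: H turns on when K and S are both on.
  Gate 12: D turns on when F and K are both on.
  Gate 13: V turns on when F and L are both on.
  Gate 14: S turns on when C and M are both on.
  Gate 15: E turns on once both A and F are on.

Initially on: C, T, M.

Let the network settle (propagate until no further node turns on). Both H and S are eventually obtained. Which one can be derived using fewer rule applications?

S: Gate 14: C and M on → S on. [1 rule application]
H: Gate 14: C and M on → S on. Gate 2: S on → Q on. T, S, and Q are on, so A turns on (Gate 10). T, S, and A are on, so L turns on (Gate 8). L is on, so K turns on (Gate 7). Gate 11: K and S on → H on. [6 rule applications]
S needs fewer.

S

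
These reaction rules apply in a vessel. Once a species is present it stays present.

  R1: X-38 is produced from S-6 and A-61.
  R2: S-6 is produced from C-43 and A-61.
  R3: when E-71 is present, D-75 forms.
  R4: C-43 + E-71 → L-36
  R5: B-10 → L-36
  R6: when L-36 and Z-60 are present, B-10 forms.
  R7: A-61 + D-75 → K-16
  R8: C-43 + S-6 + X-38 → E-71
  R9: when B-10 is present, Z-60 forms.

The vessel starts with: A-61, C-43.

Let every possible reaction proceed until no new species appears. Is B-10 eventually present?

No

B-10 would need L-36 and Z-60 (R6), but Z-60 never forms.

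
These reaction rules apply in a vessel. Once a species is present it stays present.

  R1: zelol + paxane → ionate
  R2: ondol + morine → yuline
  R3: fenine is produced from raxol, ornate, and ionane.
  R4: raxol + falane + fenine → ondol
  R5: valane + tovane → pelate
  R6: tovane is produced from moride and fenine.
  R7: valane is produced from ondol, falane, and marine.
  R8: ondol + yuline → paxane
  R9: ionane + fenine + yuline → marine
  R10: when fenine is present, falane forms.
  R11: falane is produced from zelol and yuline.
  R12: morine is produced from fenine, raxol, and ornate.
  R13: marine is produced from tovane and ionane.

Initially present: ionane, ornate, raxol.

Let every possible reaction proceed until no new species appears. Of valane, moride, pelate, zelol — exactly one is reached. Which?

raxol, ornate, and ionane present → fenine forms (R3).
fenine present → falane forms (R10).
fenine, raxol, and ornate present → morine forms (R12).
raxol, falane, and fenine present → ondol forms (R4).
ondol and morine present → yuline forms (R2).
ionane, fenine, and yuline present → marine forms (R9).
ondol, falane, and marine present → valane forms (R7).
No rule produces zelol, and it is not given. No rule produces moride, and it is not given. pelate would need valane and tovane (R5), but tovane never forms.

valane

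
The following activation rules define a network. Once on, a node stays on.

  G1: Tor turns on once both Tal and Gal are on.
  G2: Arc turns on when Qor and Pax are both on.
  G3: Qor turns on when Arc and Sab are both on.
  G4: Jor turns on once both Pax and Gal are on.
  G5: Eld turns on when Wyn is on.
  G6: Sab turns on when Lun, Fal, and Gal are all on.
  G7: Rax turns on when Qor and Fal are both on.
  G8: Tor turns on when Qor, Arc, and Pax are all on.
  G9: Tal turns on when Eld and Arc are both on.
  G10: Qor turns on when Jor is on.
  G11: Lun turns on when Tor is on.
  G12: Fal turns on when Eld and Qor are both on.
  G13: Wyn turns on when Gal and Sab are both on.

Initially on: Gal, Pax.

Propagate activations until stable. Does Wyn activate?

No

Wyn would need Gal and Sab (G13), but Sab never turns on.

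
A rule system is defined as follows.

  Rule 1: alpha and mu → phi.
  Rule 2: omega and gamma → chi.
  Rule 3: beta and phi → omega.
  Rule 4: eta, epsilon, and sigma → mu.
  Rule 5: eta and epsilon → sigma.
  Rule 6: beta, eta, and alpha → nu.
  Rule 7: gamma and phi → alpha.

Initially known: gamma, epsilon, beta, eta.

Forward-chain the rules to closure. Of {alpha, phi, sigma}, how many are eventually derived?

eta and epsilon hold, so sigma follows (Rule 5).
alpha would need gamma and phi (Rule 7), but phi is never established.
phi would need alpha and mu (Rule 1), but alpha is never established.
sigma: reached.
Reached: sigma — 1 of the 3.

1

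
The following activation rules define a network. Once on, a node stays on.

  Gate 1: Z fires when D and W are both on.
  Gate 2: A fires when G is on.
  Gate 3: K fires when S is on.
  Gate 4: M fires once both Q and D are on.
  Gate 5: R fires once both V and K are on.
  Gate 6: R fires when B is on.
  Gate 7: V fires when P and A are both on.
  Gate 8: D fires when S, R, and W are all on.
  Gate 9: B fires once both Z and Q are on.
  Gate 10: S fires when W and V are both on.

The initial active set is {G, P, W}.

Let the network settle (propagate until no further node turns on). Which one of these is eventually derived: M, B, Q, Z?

G is on, so A fires (Gate 2).
Gate 7: P and A on → V on.
W and V are on, so S fires (Gate 10).
Gate 3: S on → K on.
Gate 5: V and K on → R on.
Gate 8: S, R, and W on → D on.
Gate 1: D and W on → Z on.
No rule produces Q, and it is not given. B would need Z and Q (Gate 9), but Q never turns on. M would need Q and D (Gate 4), but Q never turns on.

Z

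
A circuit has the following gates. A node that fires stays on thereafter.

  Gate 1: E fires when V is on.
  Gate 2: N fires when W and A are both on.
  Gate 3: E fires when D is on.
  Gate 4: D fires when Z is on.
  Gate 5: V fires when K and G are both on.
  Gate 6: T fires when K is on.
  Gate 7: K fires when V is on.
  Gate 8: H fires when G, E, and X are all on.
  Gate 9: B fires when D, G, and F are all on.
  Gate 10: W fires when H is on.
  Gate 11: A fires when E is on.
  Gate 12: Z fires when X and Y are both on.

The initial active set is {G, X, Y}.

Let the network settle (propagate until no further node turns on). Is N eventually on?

Yes

Gate 12: X and Y on → Z on.
Gate 4: Z on → D on.
D is on, so E fires (Gate 3).
G, E, and X are on, so H fires (Gate 8).
Gate 11: E on → A on.
H is on, so W fires (Gate 10).
Gate 2: W and A on → N on.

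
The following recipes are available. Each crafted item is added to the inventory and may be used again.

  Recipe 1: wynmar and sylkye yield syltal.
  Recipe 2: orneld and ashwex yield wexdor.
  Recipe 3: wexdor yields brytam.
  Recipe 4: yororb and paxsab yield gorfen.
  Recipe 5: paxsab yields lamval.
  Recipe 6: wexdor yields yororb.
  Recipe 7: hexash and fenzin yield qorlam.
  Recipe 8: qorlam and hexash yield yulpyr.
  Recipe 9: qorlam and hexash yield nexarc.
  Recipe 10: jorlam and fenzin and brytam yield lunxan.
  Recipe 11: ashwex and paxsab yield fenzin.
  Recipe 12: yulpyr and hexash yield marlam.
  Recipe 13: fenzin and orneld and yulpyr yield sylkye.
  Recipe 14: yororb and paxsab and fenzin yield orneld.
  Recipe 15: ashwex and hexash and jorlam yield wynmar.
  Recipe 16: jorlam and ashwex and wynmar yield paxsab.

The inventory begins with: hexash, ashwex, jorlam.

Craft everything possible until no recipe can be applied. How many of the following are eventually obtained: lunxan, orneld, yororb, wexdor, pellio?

lunxan would need jorlam, fenzin, and brytam (Recipe 10), but brytam is never obtained.
orneld would need yororb, paxsab, and fenzin (Recipe 14), but yororb is never obtained.
yororb would need wexdor (Recipe 6), but wexdor is never obtained.
wexdor would need orneld and ashwex (Recipe 2), but orneld is never obtained.
No rule produces pellio, and it is not given.
None of the 5 are reached.

0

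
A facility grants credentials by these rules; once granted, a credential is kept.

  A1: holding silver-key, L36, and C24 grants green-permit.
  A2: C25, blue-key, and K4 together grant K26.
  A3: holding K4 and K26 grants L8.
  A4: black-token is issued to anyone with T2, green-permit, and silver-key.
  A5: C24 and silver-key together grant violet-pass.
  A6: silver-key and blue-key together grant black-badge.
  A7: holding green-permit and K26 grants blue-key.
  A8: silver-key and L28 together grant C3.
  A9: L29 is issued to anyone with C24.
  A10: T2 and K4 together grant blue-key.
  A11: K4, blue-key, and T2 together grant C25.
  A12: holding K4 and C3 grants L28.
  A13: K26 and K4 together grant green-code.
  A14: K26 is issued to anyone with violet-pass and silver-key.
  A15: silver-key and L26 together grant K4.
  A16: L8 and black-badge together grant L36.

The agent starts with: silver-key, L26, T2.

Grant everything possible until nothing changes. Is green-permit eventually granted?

green-permit would need silver-key, L36, and C24 (A1), but C24 is never granted.

No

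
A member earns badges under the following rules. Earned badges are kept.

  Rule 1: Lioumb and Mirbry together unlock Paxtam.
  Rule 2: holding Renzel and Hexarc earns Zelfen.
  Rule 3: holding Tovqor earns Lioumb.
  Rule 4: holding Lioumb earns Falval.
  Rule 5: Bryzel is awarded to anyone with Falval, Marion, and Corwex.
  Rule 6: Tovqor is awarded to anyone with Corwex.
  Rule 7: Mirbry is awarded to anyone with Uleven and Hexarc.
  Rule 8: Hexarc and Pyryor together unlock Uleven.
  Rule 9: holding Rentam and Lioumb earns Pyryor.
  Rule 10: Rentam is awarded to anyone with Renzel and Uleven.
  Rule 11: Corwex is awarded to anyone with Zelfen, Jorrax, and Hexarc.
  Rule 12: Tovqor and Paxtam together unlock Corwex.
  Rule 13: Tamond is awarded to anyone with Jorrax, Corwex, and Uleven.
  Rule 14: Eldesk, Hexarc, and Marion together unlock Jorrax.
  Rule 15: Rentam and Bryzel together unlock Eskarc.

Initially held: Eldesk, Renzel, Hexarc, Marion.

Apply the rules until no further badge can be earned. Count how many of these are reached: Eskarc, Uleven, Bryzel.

With Renzel and Hexarc, Zelfen is earned (Rule 2).
With Eldesk, Hexarc, and Marion, Jorrax is earned (Rule 14).
With Zelfen, Jorrax, and Hexarc, Corwex is earned (Rule 11).
With Corwex, Tovqor is earned (Rule 6).
With Tovqor, Lioumb is earned (Rule 3).
With Lioumb, Falval is earned (Rule 4).
With Falval, Marion, and Corwex, Bryzel is earned (Rule 5).
Eskarc would need Rentam and Bryzel (Rule 15), but Rentam is never earned.
Uleven would need Hexarc and Pyryor (Rule 8), but Pyryor is never earned.
Bryzel: reached.
Reached: Bryzel — 1 of the 3.

1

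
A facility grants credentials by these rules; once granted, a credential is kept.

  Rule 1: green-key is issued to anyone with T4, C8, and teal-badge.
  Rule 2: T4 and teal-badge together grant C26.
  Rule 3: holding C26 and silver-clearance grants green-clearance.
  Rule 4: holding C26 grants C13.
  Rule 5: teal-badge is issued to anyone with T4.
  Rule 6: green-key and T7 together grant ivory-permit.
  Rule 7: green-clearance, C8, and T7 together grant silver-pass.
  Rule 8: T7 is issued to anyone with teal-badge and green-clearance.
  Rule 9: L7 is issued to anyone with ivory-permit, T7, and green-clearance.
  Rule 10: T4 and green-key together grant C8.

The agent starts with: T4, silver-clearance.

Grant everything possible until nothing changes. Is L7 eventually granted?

L7 would need ivory-permit, T7, and green-clearance (Rule 9), but ivory-permit is never granted.

No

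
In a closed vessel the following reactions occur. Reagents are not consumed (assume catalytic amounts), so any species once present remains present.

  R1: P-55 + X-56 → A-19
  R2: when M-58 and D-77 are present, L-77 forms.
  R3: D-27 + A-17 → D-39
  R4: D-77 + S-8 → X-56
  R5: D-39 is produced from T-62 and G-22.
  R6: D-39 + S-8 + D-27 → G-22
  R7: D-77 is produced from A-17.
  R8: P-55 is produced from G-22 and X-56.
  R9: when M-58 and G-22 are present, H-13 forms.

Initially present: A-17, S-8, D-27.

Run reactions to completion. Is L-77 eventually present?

L-77 would need M-58 and D-77 (R2), but M-58 never forms.

No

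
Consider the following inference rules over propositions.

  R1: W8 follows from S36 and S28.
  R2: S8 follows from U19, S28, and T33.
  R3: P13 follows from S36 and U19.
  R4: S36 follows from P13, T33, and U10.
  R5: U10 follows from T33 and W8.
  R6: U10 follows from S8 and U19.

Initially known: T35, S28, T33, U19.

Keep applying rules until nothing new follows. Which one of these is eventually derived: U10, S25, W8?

U10

From U19, S28, and T33, R2 gives S8.
S8 and U19 hold, so U10 follows (R6).
No rule produces S25, and it is not given. W8 would need S36 and S28 (R1), but S36 is never established.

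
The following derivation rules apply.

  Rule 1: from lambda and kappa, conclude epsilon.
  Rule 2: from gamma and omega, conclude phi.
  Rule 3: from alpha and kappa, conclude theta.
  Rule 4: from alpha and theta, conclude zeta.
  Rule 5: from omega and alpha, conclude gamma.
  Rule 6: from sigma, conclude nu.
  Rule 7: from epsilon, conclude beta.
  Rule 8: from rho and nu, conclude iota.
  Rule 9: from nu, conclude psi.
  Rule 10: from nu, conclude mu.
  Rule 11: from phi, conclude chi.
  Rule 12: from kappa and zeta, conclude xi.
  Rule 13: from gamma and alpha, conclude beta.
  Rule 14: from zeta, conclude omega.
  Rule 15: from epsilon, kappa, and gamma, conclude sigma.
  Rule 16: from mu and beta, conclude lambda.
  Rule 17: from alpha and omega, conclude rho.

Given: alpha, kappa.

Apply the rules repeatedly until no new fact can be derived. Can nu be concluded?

No

nu would need sigma (Rule 6), but sigma is never established.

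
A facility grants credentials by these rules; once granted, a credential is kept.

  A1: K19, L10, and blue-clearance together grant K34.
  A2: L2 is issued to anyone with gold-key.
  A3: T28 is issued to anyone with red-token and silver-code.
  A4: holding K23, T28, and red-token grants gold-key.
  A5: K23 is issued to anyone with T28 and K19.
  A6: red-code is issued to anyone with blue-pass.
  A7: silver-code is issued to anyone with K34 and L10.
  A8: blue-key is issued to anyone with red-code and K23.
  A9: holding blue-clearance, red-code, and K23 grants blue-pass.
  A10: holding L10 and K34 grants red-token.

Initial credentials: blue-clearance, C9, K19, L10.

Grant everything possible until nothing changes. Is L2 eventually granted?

Holding K19, L10, and blue-clearance grants K34 (A1).
Holding K34 and L10 grants silver-code (A7).
Holding L10 and K34 grants red-token (A10).
Holding red-token and silver-code grants T28 (A3).
Holding T28 and K19 grants K23 (A5).
Holding K23, T28, and red-token grants gold-key (A4).
Holding gold-key grants L2 (A2).

Yes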